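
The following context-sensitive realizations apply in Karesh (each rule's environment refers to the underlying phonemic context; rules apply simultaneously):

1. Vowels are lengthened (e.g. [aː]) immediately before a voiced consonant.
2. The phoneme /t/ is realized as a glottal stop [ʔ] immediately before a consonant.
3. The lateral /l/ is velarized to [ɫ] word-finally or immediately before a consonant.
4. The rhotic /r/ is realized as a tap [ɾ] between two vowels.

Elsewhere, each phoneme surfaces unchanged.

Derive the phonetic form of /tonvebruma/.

/t/ (word-initial) is in the target of rule 2 but the environment (immediately before a consonant) is not met → [t].
/o/ — between /t/ and /n/, before a voiced consonant — surfaces as [oː] (rule 1).
/n/ (between /o/ and /v/): no rule targets it → [n].
/v/ (between /n/ and /e/) is unaffected → [v].
/e/ (between /v/ and /b/): before a voiced consonant, so rule 1 applies → [eː].
/b/ — not in any rule's target class → [b].
/r/ (between /b/ and /u/) is in the target of rule 4 but the environment (between two vowels) is not met → [r].
/u/ — between /r/ and /m/, before a voiced consonant — surfaces as [uː] (rule 1).
/m/ (between /u/ and /a/) is unaffected → [m].
/a/ (word-final) is in the target of rule 1 but the environment (before a voiced consonant) is not met → [a].

[toːnveːbruːma]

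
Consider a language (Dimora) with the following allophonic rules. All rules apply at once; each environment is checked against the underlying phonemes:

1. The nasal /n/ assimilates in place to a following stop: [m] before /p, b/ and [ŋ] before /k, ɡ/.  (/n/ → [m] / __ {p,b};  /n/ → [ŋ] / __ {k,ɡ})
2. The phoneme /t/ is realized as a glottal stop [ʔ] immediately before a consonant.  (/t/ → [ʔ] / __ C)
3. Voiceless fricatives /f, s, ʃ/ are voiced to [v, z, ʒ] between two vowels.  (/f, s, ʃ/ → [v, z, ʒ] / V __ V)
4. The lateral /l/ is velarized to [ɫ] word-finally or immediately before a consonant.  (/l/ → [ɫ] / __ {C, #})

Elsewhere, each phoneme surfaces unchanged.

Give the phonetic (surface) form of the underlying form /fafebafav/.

[favebavav]

/f/ (word-initial): rule 3 targets it, but not between two vowels → unchanged [f].
/a/ (between /f/ and /f/) is unaffected → [a].
/f/ meets the environment for rule 3 (between two vowels) → [v].
/e/ — not in any rule's target class → [e].
/b/ (between /e/ and /a/) is unaffected → [b].
/a/ stays [a].
/f/ (between /a/ and /a/) occurs between two vowels → [v] by rule 3.
/a/ (between /f/ and /v/): no rule targets it → [a].
/v/ (word-final) is unaffected → [v].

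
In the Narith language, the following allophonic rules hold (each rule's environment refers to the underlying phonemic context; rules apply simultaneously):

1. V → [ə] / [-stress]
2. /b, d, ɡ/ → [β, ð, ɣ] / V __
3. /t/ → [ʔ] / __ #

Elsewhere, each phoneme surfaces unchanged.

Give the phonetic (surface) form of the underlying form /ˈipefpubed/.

[ˈipəfpəβəð]

/i/ (word-initial) fails the environment for rule 1, so it stays [i].
/e/ — between /p/ and /f/, in an unstressed syllable — surfaces as [ə] (rule 1).
/u/ (between /p/ and /b/): in an unstressed syllable, so rule 1 applies → [ə].
/b/ — between /u/ and /e/, immediately after a vowel — surfaces as [β] (rule 2).
/e/ (between /b/ and /d/): in an unstressed syllable, so rule 1 applies → [ə].
/d/ meets the environment for rule 2 (immediately after a vowel) → [ð].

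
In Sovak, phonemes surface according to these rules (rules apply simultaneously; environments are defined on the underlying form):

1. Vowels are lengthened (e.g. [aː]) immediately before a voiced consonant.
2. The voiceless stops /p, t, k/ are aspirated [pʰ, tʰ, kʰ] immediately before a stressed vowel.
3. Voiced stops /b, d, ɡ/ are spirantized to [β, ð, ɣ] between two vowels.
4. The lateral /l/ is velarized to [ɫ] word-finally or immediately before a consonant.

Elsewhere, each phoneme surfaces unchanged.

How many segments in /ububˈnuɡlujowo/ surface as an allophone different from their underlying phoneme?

6

Segments that undergo a rule: /u/ → [uː] (rule 1); /b/ → [β] (rule 3); /u/ → [uː] (rule 1); /u/ → [uː] (rule 1); /u/ → [uː] (rule 1); /o/ → [oː] (rule 1).
All other segments surface unchanged.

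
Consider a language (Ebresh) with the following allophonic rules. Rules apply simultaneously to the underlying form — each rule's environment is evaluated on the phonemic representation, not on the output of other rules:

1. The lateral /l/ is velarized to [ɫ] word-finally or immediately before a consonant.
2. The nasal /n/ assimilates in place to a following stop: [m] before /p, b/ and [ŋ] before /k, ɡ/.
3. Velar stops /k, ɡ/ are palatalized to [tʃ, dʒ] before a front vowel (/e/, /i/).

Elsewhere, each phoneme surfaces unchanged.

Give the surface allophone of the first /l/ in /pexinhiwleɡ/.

[l]

/l/ — between /w/ and /e/; rule 1 does not apply here → [l].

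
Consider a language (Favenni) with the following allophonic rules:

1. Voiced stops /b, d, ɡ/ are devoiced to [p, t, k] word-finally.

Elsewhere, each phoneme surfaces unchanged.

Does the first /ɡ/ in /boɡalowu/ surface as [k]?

No

/ɡ/ (between /o/ and /a/) fails the environment for rule 1, so it stays [ɡ].
The actual realization is [ɡ], not [k].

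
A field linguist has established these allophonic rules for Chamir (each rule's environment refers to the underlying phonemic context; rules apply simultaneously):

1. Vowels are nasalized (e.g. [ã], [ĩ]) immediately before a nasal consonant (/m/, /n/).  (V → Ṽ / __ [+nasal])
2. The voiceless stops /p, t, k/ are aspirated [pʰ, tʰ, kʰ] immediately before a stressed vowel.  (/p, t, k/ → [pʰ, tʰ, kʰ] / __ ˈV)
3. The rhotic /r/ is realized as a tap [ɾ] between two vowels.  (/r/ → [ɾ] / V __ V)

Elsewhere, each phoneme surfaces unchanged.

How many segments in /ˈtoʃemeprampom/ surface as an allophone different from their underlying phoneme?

Segments that undergo a rule: /t/ → [tʰ] (rule 2); /e/ → [ẽ] (rule 1); /a/ → [ã] (rule 1); /o/ → [õ] (rule 1).
All other segments surface unchanged.

4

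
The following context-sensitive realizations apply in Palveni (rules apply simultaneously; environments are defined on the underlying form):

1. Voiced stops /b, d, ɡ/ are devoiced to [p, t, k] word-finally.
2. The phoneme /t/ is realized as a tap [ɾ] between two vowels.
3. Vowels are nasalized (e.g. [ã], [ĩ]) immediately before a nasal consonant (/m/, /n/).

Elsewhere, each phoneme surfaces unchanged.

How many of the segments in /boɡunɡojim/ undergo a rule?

Segments that undergo a rule: /u/ → [ũ] (rule 3); /i/ → [ĩ] (rule 3).
All other segments surface unchanged.

2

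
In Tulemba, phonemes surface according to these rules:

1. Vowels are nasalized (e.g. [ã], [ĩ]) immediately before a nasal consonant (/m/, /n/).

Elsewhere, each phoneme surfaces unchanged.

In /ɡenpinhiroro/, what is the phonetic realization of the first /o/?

/o/ (between /r/ and /r/) fails the environment for rule 1, so it stays [o].

[o]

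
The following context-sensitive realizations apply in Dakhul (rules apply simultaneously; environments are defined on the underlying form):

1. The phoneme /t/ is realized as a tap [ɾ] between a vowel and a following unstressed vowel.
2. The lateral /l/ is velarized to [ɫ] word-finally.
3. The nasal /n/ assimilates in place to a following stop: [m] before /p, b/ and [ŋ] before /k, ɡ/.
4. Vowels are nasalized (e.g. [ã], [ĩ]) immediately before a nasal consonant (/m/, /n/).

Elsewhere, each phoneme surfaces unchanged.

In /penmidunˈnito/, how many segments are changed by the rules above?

Segments that undergo a rule: /e/ → [ẽ] (rule 4); /u/ → [ũ] (rule 4); /t/ → [ɾ] (rule 1).
All other segments surface unchanged.

3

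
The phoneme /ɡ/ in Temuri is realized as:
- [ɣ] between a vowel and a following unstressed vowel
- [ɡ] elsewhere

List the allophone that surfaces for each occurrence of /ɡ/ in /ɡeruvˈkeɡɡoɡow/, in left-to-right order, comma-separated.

Occurrence 1 (position 1): no conditioning environment matches → elsewhere allophone [ɡ].
Occurrence 2 (position 8): no conditioning environment matches → elsewhere allophone [ɡ].
Occurrence 3 (position 9): no conditioning environment matches → elsewhere allophone [ɡ].
Occurrence 4 (position 11): between a vowel and a following unstressed vowel → [ɣ].

[ɡ], [ɡ], [ɡ], [ɣ]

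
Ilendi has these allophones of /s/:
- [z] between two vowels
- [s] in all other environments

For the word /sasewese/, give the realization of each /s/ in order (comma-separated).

[s], [z], [z]

Occurrence 1 (position 1): no conditioning environment matches → elsewhere allophone [s].
Occurrence 2 (position 3): between two vowels → [z].
Occurrence 3 (position 7): between two vowels → [z].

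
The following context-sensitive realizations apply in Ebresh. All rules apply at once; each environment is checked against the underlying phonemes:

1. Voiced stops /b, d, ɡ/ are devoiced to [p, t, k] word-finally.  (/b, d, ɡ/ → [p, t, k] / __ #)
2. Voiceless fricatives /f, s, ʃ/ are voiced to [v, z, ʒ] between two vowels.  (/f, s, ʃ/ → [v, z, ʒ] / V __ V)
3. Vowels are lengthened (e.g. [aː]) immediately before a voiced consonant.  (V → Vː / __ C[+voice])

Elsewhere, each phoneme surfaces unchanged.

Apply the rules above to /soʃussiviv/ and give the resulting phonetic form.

[soʒussiːviːv]

/s/ (word-initial) is in the target of rule 2 but the environment (between two vowels) is not met → [s].
/o/ (between /s/ and /ʃ/): rule 3 targets it, but not before a voiced consonant → unchanged [o].
Rule 2 applies to /ʃ/ (between /o/ and /u/: between two vowels) → [ʒ].
/u/ (between /ʃ/ and /s/) is in the target of rule 3 but the environment (before a voiced consonant) is not met → [u].
/s/ (between /u/ and /s/) fails the environment for rule 2, so it stays [s].
/s/ (between /s/ and /i/) fails the environment for rule 2, so it stays [s].
/i/ (between /s/ and /v/) occurs before a voiced consonant → [iː] by rule 3.
/v/ (between /i/ and /i/): no rule targets it → [v].
/i/ meets the environment for rule 3 (before a voiced consonant) → [iː].
/v/ (word-final) is unaffected → [v].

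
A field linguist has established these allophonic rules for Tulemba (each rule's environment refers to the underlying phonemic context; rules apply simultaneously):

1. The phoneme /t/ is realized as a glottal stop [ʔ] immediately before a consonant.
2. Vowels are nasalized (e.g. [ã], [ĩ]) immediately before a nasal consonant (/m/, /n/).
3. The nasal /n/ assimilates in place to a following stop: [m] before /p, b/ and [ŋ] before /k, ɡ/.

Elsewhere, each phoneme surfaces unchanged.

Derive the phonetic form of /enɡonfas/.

/e/ (word-initial): before a nasal consonant, so rule 2 applies → [ẽ].
Rule 3 applies to /n/ (between /e/ and /ɡ/: before a labial or velar stop) → [ŋ].
/ɡ/ — not in any rule's target class → [ɡ].
/o/ (between /ɡ/ and /n/): before a nasal consonant, so rule 2 applies → [õ].
/n/ (between /o/ and /f/) fails the environment for rule 3, so it stays [n].
/f/ (between /n/ and /a/) is unaffected → [f].
/a/ (between /f/ and /s/): rule 2 targets it, but not before a nasal consonant → unchanged [a].
/s/ — not in any rule's target class → [s].

[ẽŋɡõnfas]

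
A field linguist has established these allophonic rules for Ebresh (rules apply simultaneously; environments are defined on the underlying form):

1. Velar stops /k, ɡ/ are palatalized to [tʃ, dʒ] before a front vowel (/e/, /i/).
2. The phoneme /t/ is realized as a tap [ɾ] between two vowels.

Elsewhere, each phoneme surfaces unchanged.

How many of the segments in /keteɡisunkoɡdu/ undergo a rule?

Segments that undergo a rule: /k/ → [tʃ] (rule 1); /t/ → [ɾ] (rule 2); /ɡ/ → [dʒ] (rule 1).
All other segments surface unchanged.

3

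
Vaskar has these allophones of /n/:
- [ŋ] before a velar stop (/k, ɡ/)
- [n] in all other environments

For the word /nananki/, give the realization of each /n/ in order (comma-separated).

[n], [n], [ŋ]

Occurrence 1 (position 1): no conditioning environment matches → elsewhere allophone [n].
Occurrence 2 (position 3): no conditioning environment matches → elsewhere allophone [n].
Occurrence 3 (position 5): before a velar stop → [ŋ].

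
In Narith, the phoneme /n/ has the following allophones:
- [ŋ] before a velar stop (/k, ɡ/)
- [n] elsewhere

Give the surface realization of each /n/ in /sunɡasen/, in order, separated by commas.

Occurrence 1 (position 3): before a velar stop → [ŋ].
Occurrence 2 (position 8): no conditioning environment matches → elsewhere allophone [n].

[ŋ], [n]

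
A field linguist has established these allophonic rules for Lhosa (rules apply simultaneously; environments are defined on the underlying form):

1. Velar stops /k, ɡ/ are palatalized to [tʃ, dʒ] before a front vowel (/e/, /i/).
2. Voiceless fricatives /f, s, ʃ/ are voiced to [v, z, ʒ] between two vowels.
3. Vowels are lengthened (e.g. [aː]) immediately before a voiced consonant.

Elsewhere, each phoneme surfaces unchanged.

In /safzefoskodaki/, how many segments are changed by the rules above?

3

Segments that undergo a rule: /f/ → [v] (rule 2); /o/ → [oː] (rule 3); /k/ → [tʃ] (rule 1).
All other segments surface unchanged.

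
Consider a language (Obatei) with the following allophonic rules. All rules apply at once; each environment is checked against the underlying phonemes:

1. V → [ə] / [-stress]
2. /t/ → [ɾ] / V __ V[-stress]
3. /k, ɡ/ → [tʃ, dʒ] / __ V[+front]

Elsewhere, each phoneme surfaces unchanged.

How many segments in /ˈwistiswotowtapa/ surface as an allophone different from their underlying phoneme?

Segments that undergo a rule: /i/ → [ə] (rule 1); /o/ → [ə] (rule 1); /t/ → [ɾ] (rule 2); /o/ → [ə] (rule 1); /a/ → [ə] (rule 1); /a/ → [ə] (rule 1).
All other segments surface unchanged.

6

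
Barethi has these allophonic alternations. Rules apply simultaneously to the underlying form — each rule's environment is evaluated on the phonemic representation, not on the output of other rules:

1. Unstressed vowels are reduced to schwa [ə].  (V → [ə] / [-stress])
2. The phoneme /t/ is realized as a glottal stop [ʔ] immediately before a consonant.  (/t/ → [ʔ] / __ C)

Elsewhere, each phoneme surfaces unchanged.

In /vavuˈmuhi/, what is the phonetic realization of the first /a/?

[ə]

/a/ (between /v/ and /v/): in an unstressed syllable, so rule 1 applies → [ə].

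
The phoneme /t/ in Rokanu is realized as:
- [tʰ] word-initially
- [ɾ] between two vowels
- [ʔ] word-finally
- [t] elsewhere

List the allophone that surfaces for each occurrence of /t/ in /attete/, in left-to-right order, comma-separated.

Occurrence 1 (position 2): no conditioning environment matches → elsewhere allophone [t].
Occurrence 2 (position 3): no conditioning environment matches → elsewhere allophone [t].
Occurrence 3 (position 5): between two vowels → [ɾ].

[t], [t], [ɾ]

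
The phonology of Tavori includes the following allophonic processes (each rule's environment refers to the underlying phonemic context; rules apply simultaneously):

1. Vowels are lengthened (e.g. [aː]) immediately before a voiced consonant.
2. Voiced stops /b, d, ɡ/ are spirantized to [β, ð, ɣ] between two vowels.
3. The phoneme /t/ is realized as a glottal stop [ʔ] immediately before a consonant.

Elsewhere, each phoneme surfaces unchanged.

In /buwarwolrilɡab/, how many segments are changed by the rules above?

5

Segments that undergo a rule: /u/ → [uː] (rule 1); /a/ → [aː] (rule 1); /o/ → [oː] (rule 1); /i/ → [iː] (rule 1); /a/ → [aː] (rule 1).
All other segments surface unchanged.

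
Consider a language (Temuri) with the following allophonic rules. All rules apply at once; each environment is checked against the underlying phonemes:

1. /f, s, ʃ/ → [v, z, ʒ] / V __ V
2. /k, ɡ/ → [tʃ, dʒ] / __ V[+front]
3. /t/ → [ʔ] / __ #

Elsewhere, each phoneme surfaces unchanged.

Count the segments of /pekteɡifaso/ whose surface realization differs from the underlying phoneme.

3

Segments that undergo a rule: /ɡ/ → [dʒ] (rule 2); /f/ → [v] (rule 1); /s/ → [z] (rule 1).
All other segments surface unchanged.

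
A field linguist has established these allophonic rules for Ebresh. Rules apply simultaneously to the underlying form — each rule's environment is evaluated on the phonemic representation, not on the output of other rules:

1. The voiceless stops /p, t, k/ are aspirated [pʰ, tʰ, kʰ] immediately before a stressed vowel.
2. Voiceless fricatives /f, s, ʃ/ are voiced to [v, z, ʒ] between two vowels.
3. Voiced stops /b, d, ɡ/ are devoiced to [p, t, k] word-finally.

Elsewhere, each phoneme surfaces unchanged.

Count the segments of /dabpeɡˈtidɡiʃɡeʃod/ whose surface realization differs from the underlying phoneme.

Segments that undergo a rule: /t/ → [tʰ] (rule 1); /ʃ/ → [ʒ] (rule 2); /d/ → [t] (rule 3).
All other segments surface unchanged.

3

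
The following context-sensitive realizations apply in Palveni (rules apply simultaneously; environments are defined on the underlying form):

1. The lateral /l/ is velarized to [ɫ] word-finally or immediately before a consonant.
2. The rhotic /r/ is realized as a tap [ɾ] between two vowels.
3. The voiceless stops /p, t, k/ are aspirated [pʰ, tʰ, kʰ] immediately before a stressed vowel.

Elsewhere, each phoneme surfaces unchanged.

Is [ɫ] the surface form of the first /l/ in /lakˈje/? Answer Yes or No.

/l/ — word-initial; rule 1 does not apply here → [l].
The actual realization is [l], not [ɫ].

No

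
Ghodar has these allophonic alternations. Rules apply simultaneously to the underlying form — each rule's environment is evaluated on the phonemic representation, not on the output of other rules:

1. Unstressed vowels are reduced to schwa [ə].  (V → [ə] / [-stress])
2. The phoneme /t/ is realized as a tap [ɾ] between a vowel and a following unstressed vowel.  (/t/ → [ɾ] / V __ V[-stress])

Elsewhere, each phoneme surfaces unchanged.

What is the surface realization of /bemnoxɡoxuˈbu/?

/b/ (word-initial): no rule targets it → [b].
/e/ meets the environment for rule 1 (in an unstressed syllable) → [ə].
/m/ (between /e/ and /n/) is unaffected → [m].
/n/ (between /m/ and /o/): no rule targets it → [n].
/o/ (between /n/ and /x/) occurs in an unstressed syllable → [ə] by rule 1.
/x/ (between /o/ and /ɡ/): no rule targets it → [x].
/ɡ/ (between /x/ and /o/) is unaffected → [ɡ].
/o/ — between /ɡ/ and /x/, in an unstressed syllable — surfaces as [ə] (rule 1).
/x/ (between /o/ and /u/): no rule targets it → [x].
/u/ (between /x/ and /b/) occurs in an unstressed syllable → [ə] by rule 1.
/b/ (between /u/ and /u/): no rule targets it → [b].
/u/ (word-final): rule 1 targets it, but not in an unstressed syllable → unchanged [u].

[bəmnəxɡəxəˈbu]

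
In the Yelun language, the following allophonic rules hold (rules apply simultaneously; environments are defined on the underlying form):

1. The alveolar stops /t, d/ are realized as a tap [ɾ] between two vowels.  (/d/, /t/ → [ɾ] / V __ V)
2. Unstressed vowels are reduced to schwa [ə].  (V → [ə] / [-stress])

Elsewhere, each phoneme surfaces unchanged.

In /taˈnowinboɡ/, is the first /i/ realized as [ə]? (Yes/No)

/i/ (between /w/ and /n/) occurs in an unstressed syllable → [ə] by rule 2.
The actual realization is [ə], which matches [ə].

Yes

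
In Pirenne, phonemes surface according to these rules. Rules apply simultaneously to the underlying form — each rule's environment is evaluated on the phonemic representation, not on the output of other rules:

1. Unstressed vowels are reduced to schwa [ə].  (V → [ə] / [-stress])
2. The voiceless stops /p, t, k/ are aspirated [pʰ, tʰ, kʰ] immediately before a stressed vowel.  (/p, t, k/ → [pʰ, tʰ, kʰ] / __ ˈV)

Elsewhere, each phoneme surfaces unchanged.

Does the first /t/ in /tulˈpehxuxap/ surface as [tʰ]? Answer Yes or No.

/t/ (word-initial) fails the environment for rule 2, so it stays [t].
The actual realization is [t], not [tʰ].

No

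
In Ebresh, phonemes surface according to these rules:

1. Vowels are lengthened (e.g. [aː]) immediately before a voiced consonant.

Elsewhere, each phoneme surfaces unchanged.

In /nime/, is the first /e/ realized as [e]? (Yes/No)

/e/ (word-final) fails the environment for rule 1, so it stays [e].
The actual realization is [e], which matches [e].

Yes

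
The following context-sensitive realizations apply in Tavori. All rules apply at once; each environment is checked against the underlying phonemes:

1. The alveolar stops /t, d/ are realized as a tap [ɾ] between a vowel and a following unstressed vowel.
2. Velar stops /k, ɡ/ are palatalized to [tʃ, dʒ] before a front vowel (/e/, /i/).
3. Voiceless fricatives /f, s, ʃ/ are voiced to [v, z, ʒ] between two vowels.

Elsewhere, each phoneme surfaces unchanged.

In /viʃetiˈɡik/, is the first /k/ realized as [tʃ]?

/k/ — word-final; rule 2 does not apply here → [k].
The actual realization is [k], not [tʃ].

No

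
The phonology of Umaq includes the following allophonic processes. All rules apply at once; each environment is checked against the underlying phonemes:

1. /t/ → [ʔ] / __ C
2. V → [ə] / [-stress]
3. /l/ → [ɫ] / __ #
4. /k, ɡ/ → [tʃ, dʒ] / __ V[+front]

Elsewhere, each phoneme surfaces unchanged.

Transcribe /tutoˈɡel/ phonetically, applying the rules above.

[tətəˈdʒeɫ]

/t/ — word-initial; rule 1 does not apply here → [t].
/u/ — between /t/ and /t/, in an unstressed syllable — surfaces as [ə] (rule 2).
/t/ (between /u/ and /o/): rule 1 targets it, but not immediately before a consonant → unchanged [t].
/o/ — between /t/ and /ɡ/, in an unstressed syllable — surfaces as [ə] (rule 2).
/ɡ/ meets the environment for rule 4 (before a front vowel) → [dʒ].
/e/ (between /ɡ/ and /l/) fails the environment for rule 2, so it stays [e].
Rule 3 applies to /l/ (word-final: word-finally) → [ɫ].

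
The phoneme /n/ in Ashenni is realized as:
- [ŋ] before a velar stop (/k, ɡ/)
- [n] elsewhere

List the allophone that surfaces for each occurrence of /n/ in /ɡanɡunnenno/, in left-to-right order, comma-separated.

Occurrence 1 (position 3): before a velar stop → [ŋ].
Occurrence 2 (position 6): no conditioning environment matches → elsewhere allophone [n].
Occurrence 3 (position 7): no conditioning environment matches → elsewhere allophone [n].
Occurrence 4 (position 9): no conditioning environment matches → elsewhere allophone [n].
Occurrence 5 (position 10): no conditioning environment matches → elsewhere allophone [n].

[ŋ], [n], [n], [n], [n]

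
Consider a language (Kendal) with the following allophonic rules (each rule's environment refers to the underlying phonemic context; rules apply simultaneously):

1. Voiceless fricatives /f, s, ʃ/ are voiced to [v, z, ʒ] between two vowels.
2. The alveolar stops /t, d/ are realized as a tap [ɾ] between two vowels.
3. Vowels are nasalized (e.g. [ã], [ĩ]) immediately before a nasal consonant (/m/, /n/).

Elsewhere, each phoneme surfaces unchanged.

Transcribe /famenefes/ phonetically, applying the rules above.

/f/ (word-initial) is in the target of rule 1 but the environment (between two vowels) is not met → [f].
/a/ (between /f/ and /m/) occurs before a nasal consonant → [ã] by rule 3.
/e/ meets the environment for rule 3 (before a nasal consonant) → [ẽ].
/e/ (between /n/ and /f/): rule 3 targets it, but not before a nasal consonant → unchanged [e].
/f/ (between /e/ and /e/) occurs between two vowels → [v] by rule 1.
/e/ (between /f/ and /s/) is in the target of rule 3 but the environment (before a nasal consonant) is not met → [e].
/s/ (word-final): rule 1 targets it, but not between two vowels → unchanged [s].

[fãmẽneves]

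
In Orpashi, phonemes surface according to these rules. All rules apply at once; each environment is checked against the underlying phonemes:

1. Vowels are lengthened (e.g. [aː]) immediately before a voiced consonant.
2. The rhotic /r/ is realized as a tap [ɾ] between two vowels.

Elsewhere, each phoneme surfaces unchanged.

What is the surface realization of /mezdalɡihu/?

Rule 1 applies to /e/ (between /m/ and /z/: before a voiced consonant) → [eː].
/a/ (between /d/ and /l/): before a voiced consonant, so rule 1 applies → [aː].
/i/ (between /ɡ/ and /h/): rule 1 targets it, but not before a voiced consonant → unchanged [i].
/u/ (word-final): rule 1 targets it, but not before a voiced consonant → unchanged [u].

[meːzdaːlɡihu]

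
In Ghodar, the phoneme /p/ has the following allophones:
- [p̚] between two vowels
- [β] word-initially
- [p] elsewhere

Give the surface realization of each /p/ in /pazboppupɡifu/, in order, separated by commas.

Occurrence 1 (position 1): word-initially → [β].
Occurrence 2 (position 6): no conditioning environment matches → elsewhere allophone [p].
Occurrence 3 (position 7): no conditioning environment matches → elsewhere allophone [p].
Occurrence 4 (position 9): no conditioning environment matches → elsewhere allophone [p].

[β], [p], [p], [p]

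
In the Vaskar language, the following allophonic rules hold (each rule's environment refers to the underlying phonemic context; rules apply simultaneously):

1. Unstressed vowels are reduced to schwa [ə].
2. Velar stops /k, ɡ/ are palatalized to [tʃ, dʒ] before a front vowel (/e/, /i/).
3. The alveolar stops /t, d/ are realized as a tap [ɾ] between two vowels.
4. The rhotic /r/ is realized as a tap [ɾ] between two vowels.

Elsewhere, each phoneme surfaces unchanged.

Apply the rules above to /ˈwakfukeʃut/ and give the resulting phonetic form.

/w/ (word-initial) is unaffected → [w].
/a/ (between /w/ and /k/) fails the environment for rule 1, so it stays [a].
/k/ (between /a/ and /f/) is in the target of rule 2 but the environment (before a front vowel) is not met → [k].
/f/ (between /k/ and /u/) is unaffected → [f].
/u/ (between /f/ and /k/): in an unstressed syllable, so rule 1 applies → [ə].
/k/ meets the environment for rule 2 (before a front vowel) → [tʃ].
/e/ (between /k/ and /ʃ/): in an unstressed syllable, so rule 1 applies → [ə].
/ʃ/ (between /e/ and /u/) is unaffected → [ʃ].
/u/ — between /ʃ/ and /t/, in an unstressed syllable — surfaces as [ə] (rule 1).
/t/ — word-final; rule 3 does not apply here → [t].

[ˈwakfətʃəʃət]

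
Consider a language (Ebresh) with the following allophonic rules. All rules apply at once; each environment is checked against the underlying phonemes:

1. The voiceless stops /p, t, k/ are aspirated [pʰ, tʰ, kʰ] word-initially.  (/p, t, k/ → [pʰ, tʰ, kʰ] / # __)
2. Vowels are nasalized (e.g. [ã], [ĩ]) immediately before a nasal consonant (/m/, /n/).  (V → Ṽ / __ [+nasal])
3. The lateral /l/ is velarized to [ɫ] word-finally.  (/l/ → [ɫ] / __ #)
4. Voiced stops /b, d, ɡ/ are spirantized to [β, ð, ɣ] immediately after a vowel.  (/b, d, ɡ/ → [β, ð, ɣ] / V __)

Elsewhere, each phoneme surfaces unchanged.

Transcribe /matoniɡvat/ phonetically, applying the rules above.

/m/ (word-initial) is unaffected → [m].
/a/ (between /m/ and /t/) is in the target of rule 2 but the environment (before a nasal consonant) is not met → [a].
/t/ (between /a/ and /o/) is in the target of rule 1 but the environment (word-initially) is not met → [t].
/o/ meets the environment for rule 2 (before a nasal consonant) → [õ].
/n/ — not in any rule's target class → [n].
/i/ (between /n/ and /ɡ/) is in the target of rule 2 but the environment (before a nasal consonant) is not met → [i].
/ɡ/ meets the environment for rule 4 (immediately after a vowel) → [ɣ].
/v/ (between /ɡ/ and /a/) is unaffected → [v].
/a/ (between /v/ and /t/) is in the target of rule 2 but the environment (before a nasal consonant) is not met → [a].
/t/ — word-final; rule 1 does not apply here → [t].

[matõniɣvat]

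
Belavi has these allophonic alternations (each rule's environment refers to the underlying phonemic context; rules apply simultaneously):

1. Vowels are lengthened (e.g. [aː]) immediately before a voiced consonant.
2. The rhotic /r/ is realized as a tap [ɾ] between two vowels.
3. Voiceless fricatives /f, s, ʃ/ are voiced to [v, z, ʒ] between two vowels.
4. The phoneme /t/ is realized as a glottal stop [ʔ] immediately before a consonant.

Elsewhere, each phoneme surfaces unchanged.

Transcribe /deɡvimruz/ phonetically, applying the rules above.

[deːɡviːmruːz]

/e/ — between /d/ and /ɡ/, before a voiced consonant — surfaces as [eː] (rule 1).
/i/ — between /v/ and /m/, before a voiced consonant — surfaces as [iː] (rule 1).
/r/ — between /m/ and /u/; rule 2 does not apply here → [r].
Rule 1 applies to /u/ (between /r/ and /z/: before a voiced consonant) → [uː].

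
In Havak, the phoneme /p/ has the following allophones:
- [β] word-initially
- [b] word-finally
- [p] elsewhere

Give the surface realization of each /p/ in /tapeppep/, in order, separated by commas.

Occurrence 1 (position 3): no conditioning environment matches → elsewhere allophone [p].
Occurrence 2 (position 5): no conditioning environment matches → elsewhere allophone [p].
Occurrence 3 (position 6): no conditioning environment matches → elsewhere allophone [p].
Occurrence 4 (position 8): word-finally → [b].

[p], [p], [p], [b]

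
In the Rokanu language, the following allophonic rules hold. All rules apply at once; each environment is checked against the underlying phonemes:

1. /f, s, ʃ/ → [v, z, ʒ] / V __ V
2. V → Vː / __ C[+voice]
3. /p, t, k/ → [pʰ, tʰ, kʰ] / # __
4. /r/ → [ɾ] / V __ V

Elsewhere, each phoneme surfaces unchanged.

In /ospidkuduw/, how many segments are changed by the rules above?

Segments that undergo a rule: /i/ → [iː] (rule 2); /u/ → [uː] (rule 2); /u/ → [uː] (rule 2).
All other segments surface unchanged.

3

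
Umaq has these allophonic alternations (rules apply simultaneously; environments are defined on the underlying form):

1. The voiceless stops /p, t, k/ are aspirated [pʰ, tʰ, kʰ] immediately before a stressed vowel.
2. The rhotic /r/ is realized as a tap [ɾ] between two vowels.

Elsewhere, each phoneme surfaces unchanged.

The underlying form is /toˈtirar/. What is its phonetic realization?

/t/ — word-initial; rule 1 does not apply here → [t].
/o/ (between /t/ and /t/) is unaffected → [o].
/t/ meets the environment for rule 1 (immediately before a stressed vowel) → [tʰ].
/i/ (between /t/ and /r/): no rule targets it → [i].
/r/ meets the environment for rule 2 (between two vowels) → [ɾ].
/a/ — not in any rule's target class → [a].
/r/ — word-final; rule 2 does not apply here → [r].

[toˈtʰiɾar]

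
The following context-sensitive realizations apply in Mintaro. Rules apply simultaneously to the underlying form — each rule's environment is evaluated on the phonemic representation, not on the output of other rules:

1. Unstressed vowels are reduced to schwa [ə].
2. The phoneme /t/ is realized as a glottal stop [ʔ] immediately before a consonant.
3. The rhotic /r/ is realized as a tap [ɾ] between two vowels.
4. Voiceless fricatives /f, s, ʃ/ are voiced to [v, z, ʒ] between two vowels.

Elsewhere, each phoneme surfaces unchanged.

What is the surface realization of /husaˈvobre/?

/h/ stays [h].
/u/ meets the environment for rule 1 (in an unstressed syllable) → [ə].
Rule 4 applies to /s/ (between /u/ and /a/: between two vowels) → [z].
/a/ (between /s/ and /v/): in an unstressed syllable, so rule 1 applies → [ə].
/v/ (between /a/ and /o/) is unaffected → [v].
/o/ — between /v/ and /b/; rule 1 does not apply here → [o].
/b/ (between /o/ and /r/): no rule targets it → [b].
/r/ (between /b/ and /e/): rule 3 targets it, but not between two vowels → unchanged [r].
/e/ (word-final): in an unstressed syllable, so rule 1 applies → [ə].

[həzəˈvobrə]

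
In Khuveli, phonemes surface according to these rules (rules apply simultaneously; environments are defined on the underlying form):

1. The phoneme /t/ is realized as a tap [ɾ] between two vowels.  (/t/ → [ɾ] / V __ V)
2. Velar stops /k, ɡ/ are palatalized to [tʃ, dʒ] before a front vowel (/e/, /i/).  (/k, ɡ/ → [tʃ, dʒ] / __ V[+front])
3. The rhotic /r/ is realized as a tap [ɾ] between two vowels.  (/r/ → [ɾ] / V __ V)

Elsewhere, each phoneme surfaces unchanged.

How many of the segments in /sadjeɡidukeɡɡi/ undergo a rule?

3

Segments that undergo a rule: /ɡ/ → [dʒ] (rule 2); /k/ → [tʃ] (rule 2); /ɡ/ → [dʒ] (rule 2).
All other segments surface unchanged.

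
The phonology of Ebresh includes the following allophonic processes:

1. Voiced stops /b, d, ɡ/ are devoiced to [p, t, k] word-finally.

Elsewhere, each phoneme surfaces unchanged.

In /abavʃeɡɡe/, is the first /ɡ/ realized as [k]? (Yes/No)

No

/ɡ/ (between /e/ and /ɡ/) is in the target of rule 1 but the environment (word-finally) is not met → [ɡ].
The actual realization is [ɡ], not [k].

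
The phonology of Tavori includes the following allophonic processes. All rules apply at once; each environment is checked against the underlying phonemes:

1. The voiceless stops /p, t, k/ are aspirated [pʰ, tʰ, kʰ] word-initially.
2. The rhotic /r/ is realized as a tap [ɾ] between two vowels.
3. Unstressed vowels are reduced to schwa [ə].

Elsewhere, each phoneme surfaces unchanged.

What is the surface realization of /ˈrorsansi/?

[ˈrorsənsə]

/r/ (word-initial) fails the environment for rule 2, so it stays [r].
/o/ (between /r/ and /r/) is in the target of rule 3 but the environment (in an unstressed syllable) is not met → [o].
/r/ (between /o/ and /s/) is in the target of rule 2 but the environment (between two vowels) is not met → [r].
/s/ stays [s].
/a/ (between /s/ and /n/): in an unstressed syllable, so rule 3 applies → [ə].
/n/ stays [n].
/s/ (between /n/ and /i/): no rule targets it → [s].
/i/ (word-final): in an unstressed syllable, so rule 3 applies → [ə].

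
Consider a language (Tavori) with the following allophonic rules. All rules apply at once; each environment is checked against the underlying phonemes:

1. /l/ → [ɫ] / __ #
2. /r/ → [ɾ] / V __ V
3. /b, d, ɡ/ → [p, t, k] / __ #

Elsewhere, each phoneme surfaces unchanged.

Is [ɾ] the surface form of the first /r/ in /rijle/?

No

/r/ (word-initial) fails the environment for rule 2, so it stays [r].
The actual realization is [r], not [ɾ].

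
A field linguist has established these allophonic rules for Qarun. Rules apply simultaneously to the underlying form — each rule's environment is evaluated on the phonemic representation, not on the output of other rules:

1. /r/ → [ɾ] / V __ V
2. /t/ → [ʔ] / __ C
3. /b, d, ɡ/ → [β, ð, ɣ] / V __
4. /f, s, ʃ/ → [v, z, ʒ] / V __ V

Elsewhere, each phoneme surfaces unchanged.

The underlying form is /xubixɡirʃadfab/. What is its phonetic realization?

/x/ — not in any rule's target class → [x].
/u/ — not in any rule's target class → [u].
/b/ meets the environment for rule 3 (immediately after a vowel) → [β].
/i/ (between /b/ and /x/) is unaffected → [i].
/x/ stays [x].
/ɡ/ (between /x/ and /i/) is in the target of rule 3 but the environment (immediately after a vowel) is not met → [ɡ].
/i/ stays [i].
/r/ (between /i/ and /ʃ/): rule 1 targets it, but not between two vowels → unchanged [r].
/ʃ/ (between /r/ and /a/) is in the target of rule 4 but the environment (between two vowels) is not met → [ʃ].
/a/ — not in any rule's target class → [a].
/d/ (between /a/ and /f/) occurs immediately after a vowel → [ð] by rule 3.
/f/ (between /d/ and /a/) fails the environment for rule 4, so it stays [f].
/a/ stays [a].
/b/ (word-final) occurs immediately after a vowel → [β] by rule 3.

[xuβixɡirʃaðfaβ]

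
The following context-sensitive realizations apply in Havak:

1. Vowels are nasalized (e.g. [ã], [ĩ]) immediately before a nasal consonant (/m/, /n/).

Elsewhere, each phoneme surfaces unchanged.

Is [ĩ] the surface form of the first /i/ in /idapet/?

No

/i/ (word-initial) is in the target of rule 1 but the environment (before a nasal consonant) is not met → [i].
The actual realization is [i], not [ĩ].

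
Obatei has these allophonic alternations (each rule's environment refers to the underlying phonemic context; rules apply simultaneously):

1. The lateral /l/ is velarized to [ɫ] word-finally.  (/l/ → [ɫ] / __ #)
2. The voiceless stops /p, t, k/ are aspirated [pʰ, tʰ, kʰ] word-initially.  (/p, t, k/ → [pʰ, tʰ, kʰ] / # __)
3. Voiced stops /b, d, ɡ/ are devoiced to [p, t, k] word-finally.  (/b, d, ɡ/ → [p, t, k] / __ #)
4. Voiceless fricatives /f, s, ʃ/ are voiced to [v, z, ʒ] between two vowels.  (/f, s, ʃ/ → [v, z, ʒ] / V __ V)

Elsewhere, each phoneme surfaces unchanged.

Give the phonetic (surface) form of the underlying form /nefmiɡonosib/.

/n/ stays [n].
/e/ (between /n/ and /f/): no rule targets it → [e].
/f/ (between /e/ and /m/) fails the environment for rule 4, so it stays [f].
/m/ (between /f/ and /i/) is unaffected → [m].
/i/ (between /m/ and /ɡ/): no rule targets it → [i].
/ɡ/ (between /i/ and /o/) is in the target of rule 3 but the environment (word-finally) is not met → [ɡ].
/o/ — not in any rule's target class → [o].
/n/ (between /o/ and /o/): no rule targets it → [n].
/o/ (between /n/ and /s/): no rule targets it → [o].
Rule 4 applies to /s/ (between /o/ and /i/: between two vowels) → [z].
/i/ stays [i].
Rule 3 applies to /b/ (word-final: word-finally) → [p].

[nefmiɡonozip]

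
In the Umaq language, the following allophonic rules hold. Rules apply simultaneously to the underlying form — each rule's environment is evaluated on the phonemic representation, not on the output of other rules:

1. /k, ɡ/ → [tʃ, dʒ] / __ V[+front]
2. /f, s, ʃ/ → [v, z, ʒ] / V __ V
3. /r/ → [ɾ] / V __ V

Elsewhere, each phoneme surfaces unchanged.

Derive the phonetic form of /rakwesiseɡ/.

/r/ (word-initial) fails the environment for rule 3, so it stays [r].
/a/ stays [a].
/k/ — between /a/ and /w/; rule 1 does not apply here → [k].
/w/ (between /k/ and /e/): no rule targets it → [w].
/e/ — not in any rule's target class → [e].
/s/ (between /e/ and /i/) occurs between two vowels → [z] by rule 2.
/i/ (between /s/ and /s/): no rule targets it → [i].
/s/ (between /i/ and /e/): between two vowels, so rule 2 applies → [z].
/e/ (between /s/ and /ɡ/) is unaffected → [e].
/ɡ/ (word-final): rule 1 targets it, but not before a front vowel → unchanged [ɡ].

[rakwezizeɡ]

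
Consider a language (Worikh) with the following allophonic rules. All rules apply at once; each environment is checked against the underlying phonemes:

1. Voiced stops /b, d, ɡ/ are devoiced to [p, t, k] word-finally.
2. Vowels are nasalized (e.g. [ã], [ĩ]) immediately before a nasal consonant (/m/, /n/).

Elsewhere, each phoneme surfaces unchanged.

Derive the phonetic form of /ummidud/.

Rule 2 applies to /u/ (word-initial: before a nasal consonant) → [ũ].
/m/ (between /u/ and /m/): no rule targets it → [m].
/m/ (between /m/ and /i/) is unaffected → [m].
/i/ (between /m/ and /d/): rule 2 targets it, but not before a nasal consonant → unchanged [i].
/d/ — between /i/ and /u/; rule 1 does not apply here → [d].
/u/ (between /d/ and /d/): rule 2 targets it, but not before a nasal consonant → unchanged [u].
/d/ (word-final): word-finally, so rule 1 applies → [t].

[ũmmidut]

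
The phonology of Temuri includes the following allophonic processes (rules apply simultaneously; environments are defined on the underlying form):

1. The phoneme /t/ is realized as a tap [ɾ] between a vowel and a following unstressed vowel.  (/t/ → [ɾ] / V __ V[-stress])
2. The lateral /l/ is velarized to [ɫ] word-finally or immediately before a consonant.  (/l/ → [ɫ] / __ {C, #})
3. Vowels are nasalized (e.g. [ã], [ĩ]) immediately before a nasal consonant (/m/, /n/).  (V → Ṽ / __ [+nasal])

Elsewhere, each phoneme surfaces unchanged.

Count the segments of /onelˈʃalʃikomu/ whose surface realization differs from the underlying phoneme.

Segments that undergo a rule: /o/ → [õ] (rule 3); /l/ → [ɫ] (rule 2); /l/ → [ɫ] (rule 2); /o/ → [õ] (rule 3).
All other segments surface unchanged.

4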